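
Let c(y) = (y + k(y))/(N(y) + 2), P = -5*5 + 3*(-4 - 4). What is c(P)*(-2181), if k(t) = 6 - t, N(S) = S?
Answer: 13086/47 ≈ 278.43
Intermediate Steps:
P = -49 (P = -25 + 3*(-8) = -25 - 24 = -49)
c(y) = 6/(2 + y) (c(y) = (y + (6 - y))/(y + 2) = 6/(2 + y))
c(P)*(-2181) = (6/(2 - 49))*(-2181) = (6/(-47))*(-2181) = (6*(-1/47))*(-2181) = -6/47*(-2181) = 13086/47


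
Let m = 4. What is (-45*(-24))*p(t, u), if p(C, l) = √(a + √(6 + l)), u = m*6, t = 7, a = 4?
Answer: 1080*√(4 + √30) ≈ 3324.8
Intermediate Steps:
u = 24 (u = 4*6 = 24)
p(C, l) = √(4 + √(6 + l))
(-45*(-24))*p(t, u) = (-45*(-24))*√(4 + √(6 + 24)) = 1080*√(4 + √30)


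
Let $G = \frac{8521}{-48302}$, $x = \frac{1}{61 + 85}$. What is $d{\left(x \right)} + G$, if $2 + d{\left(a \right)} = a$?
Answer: $- \frac{3824987}{1763023} \approx -2.1696$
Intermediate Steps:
$x = \frac{1}{146} \approx 0.0068493$
$d{\left(a \right)} = -2 + a$
$G = - \frac{8521}{48302}$ ($G = 8521 \left(- \frac{1}{48302}\right) = - \frac{8521}{48302} \approx -0.17641$)
$d{\left(x \right)} + G = \left(-2 + \frac{1}{146}\right) - \frac{8521}{48302} = - \frac{291}{146} - \frac{8521}{48302} = - \frac{3824987}{1763023}$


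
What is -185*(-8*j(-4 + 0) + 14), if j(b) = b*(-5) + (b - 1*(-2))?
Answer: 24050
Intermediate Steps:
j(b) = 2 - 4*b (j(b) = -5*b + (b + 2) = -5*b + (2 + b) = 2 - 4*b)
-185*(-8*j(-4 + 0) + 14) = -185*(-8*(2 - 4*(-4 + 0)) + 14) = -185*(-8*(2 - 4*(-4)) + 14) = -185*(-8*(2 + 16) + 14) = -185*(-8*18 + 14) = -185*(-144 + 14) = -185*(-130) = 24050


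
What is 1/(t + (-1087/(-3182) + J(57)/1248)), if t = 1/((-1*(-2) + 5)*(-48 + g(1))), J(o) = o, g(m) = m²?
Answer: 217750624/83669069 ≈ 2.6025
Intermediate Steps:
t = -1/329 (t = 1/((-1*(-2) + 5)*(-48 + 1²)) = 1/((2 + 5)*(-48 + 1)) = 1/(7*(-47)) = 1/(-329) = -1/329 ≈ -0.0030395)
1/(t + (-1087/(-3182) + J(57)/1248)) = 1/(-1/329 + (-1087/(-3182) + 57/1248)) = 1/(-1/329 + (-1087*(-1/3182) + 57*(1/1248))) = 1/(-1/329 + (1087/3182 + 19/416)) = 1/(-1/329 + 256325/661856) = 1/(83669069/217750624) = 217750624/83669069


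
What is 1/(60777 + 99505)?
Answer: 1/160282 ≈ 6.2390e-6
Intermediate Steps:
1/(60777 + 99505) = 1/160282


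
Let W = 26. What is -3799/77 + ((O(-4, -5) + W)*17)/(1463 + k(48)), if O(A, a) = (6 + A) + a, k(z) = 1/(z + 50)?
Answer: -541731139/11039875 ≈ -49.070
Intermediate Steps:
k(z) = 1/(50 + z)
O(A, a) = 6 + A + a
-3799/77 + ((O(-4, -5) + W)*17)/(1463 + k(48)) = -3799/77 + (((6 - 4 - 5) + 26)*17)/(1463 + 1/(50 + 48)) = -3799*1/77 + ((-3 + 26)*17)/(1463 + 1/98) = -3799/77 + (23*17)/(1463 + 1/98) = -3799/77 + 391/(143375/98) = -3799/77 + 391*(98/143375) = -3799/77 + 38318/143375 = -541731139/11039875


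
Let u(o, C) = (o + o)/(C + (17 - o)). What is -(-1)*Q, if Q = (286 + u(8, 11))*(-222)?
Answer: -318348/5 ≈ -63670.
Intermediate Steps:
u(o, C) = 2*o/(17 + C - o) (u(o, C) = (2*o)/(17 + C - o) = 2*o/(17 + C - o))
Q = -318348/5 (Q = (286 + 2*8/(17 + 11 - 1*8))*(-222) = (286 + 2*8/(17 + 11 - 8))*(-222) = (286 + 2*8/20)*(-222) = (286 + 2*8*(1/20))*(-222) = (286 + ⅘)*(-222) = (1434/5)*(-222) = -318348/5 ≈ -63670.)
-(-1)*Q = -(-1)*(-318348)/5 = -1*318348/5 = -318348/5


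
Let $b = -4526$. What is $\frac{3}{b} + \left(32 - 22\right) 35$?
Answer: $\frac{1584097}{4526} \approx 350.0$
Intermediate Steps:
$\frac{3}{b} + \left(32 - 22\right) 35 = \frac{3}{-4526} + \left(32 - 22\right) 35 = 3 \left(- \frac{1}{4526}\right) + 10 \cdot 35 = - \frac{3}{4526} + 350 = \frac{1584097}{4526}$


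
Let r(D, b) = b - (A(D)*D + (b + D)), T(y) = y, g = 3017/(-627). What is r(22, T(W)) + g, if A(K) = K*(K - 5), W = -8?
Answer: -5175767/627 ≈ -8254.8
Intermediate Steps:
A(K) = K*(-5 + K)
g = -3017/627 (g = 3017*(-1/627) = -3017/627 ≈ -4.8118)
r(D, b) = -D - D²*(-5 + D) (r(D, b) = b - ((D*(-5 + D))*D + (b + D)) = b - (D²*(-5 + D) + (D + b)) = b - (D + b + D²*(-5 + D)) = b + (-D - b - D²*(-5 + D)) = -D - D²*(-5 + D))
r(22, T(W)) + g = -1*22*(1 + 22*(-5 + 22)) - 3017/627 = -1*22*(1 + 22*17) - 3017/627 = -1*22*(1 + 374) - 3017/627 = -1*22*375 - 3017/627 = -8250 - 3017/627 = -5175767/627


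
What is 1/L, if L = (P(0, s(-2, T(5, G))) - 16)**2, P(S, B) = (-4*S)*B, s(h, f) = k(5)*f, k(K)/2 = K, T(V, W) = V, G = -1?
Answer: 1/256 ≈ 0.0039063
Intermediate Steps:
k(K) = 2*K
s(h, f) = 10*f (s(h, f) = (2*5)*f = 10*f)
P(S, B) = -4*B*S
L = 256 (L = (-4*10*5*0 - 16)**2 = (-4*50*0 - 16)**2 = (0 - 16)**2 = (-16)**2 = 256)
1/L = 1/256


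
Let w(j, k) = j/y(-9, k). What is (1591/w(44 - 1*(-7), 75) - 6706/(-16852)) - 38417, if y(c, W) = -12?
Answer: -5556493977/143242 ≈ -38791.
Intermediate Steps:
w(j, k) = -j/12 (w(j, k) = j/(-12) = j*(-1/12) = -j/12)
(1591/w(44 - 1*(-7), 75) - 6706/(-16852)) - 38417 = (1591/((-(44 - 1*(-7))/12)) - 6706/(-16852)) - 38417 = (1591/((-(44 + 7)/12)) - 6706*(-1/16852)) - 38417 = (1591/((-1/12*51)) + 3353/8426) - 38417 = (1591/(-17/4) + 3353/8426) - 38417 = (1591*(-4/17) + 3353/8426) - 38417 = (-6364/17 + 3353/8426) - 38417 = -53566063/143242 - 38417 = -5556493977/143242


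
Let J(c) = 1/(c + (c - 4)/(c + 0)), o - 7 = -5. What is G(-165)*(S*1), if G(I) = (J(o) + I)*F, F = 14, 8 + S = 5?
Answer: 6888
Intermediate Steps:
S = -3 (S = -8 + 5 = -3)
o = 2 (o = 7 - 5 = 2)
J(c) = 1/(c + (-4 + c)/c)
G(I) = 14 + 14*I (G(I) = (2/(-4 + 2 + 2**2) + I)*14 = (2/(-4 + 2 + 4) + I)*14 = (2/2 + I)*14 = (2*(1/2) + I)*14 = (1 + I)*14 = 14 + 14*I)
G(-165)*(S*1) = (14 + 14*(-165))*(-3*1) = (14 - 2310)*(-3) = -2296*(-3) = 6888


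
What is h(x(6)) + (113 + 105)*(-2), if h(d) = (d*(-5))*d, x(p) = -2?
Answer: -456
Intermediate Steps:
h(d) = -5*d² (h(d) = (-5*d)*d = -5*d²)
h(x(6)) + (113 + 105)*(-2) = -5*(-2)² + (113 + 105)*(-2) = -5*4 + 218*(-2) = -20 - 436 = -456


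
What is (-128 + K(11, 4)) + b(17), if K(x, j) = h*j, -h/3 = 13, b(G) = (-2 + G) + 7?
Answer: -262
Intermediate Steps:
b(G) = 5 + G
h = -39 (h = -3*13 = -39)
K(x, j) = -39*j
(-128 + K(11, 4)) + b(17) = (-128 - 39*4) + (5 + 17) = (-128 - 156) + 22 = -284 + 22 = -262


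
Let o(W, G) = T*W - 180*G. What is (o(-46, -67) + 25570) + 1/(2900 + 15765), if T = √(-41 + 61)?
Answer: 702363951/18665 - 92*√5 ≈ 37424.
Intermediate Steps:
T = 2*√5 (T = √20 = 2*√5 ≈ 4.4721)
o(W, G) = -180*G + 2*W*√5 (o(W, G) = (2*√5)*W - 180*G = 2*W*√5 - 180*G = -180*G + 2*W*√5)
(o(-46, -67) + 25570) + 1/(2900 + 15765) = ((-180*(-67) + 2*(-46)*√5) + 25570) + 1/(2900 + 15765) = ((12060 - 92*√5) + 25570) + 1/18665 = (37630 - 92*√5) + 1/18665 = 702363951/18665 - 92*√5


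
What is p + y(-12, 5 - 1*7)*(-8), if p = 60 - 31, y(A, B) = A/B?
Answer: -19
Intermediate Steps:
p = 29
p + y(-12, 5 - 1*7)*(-8) = 29 - 12/(5 - 1*7)*(-8) = 29 - 12/(5 - 7)*(-8) = 29 - 12/(-2)*(-8) = 29 - 12*(-½)*(-8) = 29 + 6*(-8) = 29 - 48 = -19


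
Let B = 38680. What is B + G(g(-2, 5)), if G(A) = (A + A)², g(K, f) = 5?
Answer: 38780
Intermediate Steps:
G(A) = 4*A² (G(A) = (2*A)² = 4*A²)
B + G(g(-2, 5)) = 38680 + 4*5² = 38680 + 4*25 = 38680 + 100 = 38780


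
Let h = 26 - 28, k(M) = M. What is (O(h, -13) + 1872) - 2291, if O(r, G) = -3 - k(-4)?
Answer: -418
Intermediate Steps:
h = -2
O(r, G) = 1 (O(r, G) = -3 - 1*(-4) = -3 + 4 = 1)
(O(h, -13) + 1872) - 2291 = (1 + 1872) - 2291 = 1873 - 2291 = -418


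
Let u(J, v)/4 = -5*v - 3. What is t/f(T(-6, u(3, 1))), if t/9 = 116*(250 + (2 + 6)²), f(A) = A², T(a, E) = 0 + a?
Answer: 9106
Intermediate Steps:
u(J, v) = -12 - 20*v (u(J, v) = 4*(-5*v - 3) = 4*(-3 - 5*v) = -12 - 20*v)
T(a, E) = a
t = 327816 (t = 9*(116*(250 + (2 + 6)²)) = 9*(116*(250 + 8²)) = 9*(116*(250 + 64)) = 9*(116*314) = 9*36424 = 327816)
t/f(T(-6, u(3, 1))) = 327816/((-6)²) = 327816/36 = 327816*(1/36) = 9106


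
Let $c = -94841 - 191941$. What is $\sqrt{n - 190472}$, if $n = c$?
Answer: $i \sqrt{477254} \approx 690.84 i$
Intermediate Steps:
$c = -286782$ ($c = -94841 - 191941 = -286782$)
$n = -286782$
$\sqrt{n - 190472} = \sqrt{-286782 - 190472} = \sqrt{-477254} = i \sqrt{477254}$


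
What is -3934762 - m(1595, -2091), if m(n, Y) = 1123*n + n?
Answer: -5727542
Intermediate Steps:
m(n, Y) = 1124*n
-3934762 - m(1595, -2091) = -3934762 - 1124*1595 = -3934762 - 1*1792780 = -3934762 - 1792780 = -5727542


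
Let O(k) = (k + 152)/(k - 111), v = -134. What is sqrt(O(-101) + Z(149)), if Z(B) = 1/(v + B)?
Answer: I*sqrt(439635)/1590 ≈ 0.41701*I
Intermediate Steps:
Z(B) = 1/(-134 + B)
O(k) = (152 + k)/(-111 + k)
sqrt(O(-101) + Z(149)) = sqrt((152 - 101)/(-111 - 101) + 1/(-134 + 149)) = sqrt(51/(-212) + 1/15) = sqrt(-1/212*51 + 1/15) = sqrt(-51/212 + 1/15) = sqrt(-553/3180) = I*sqrt(439635)/1590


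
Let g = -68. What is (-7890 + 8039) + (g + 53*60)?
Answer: 3261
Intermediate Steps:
(-7890 + 8039) + (g + 53*60) = (-7890 + 8039) + (-68 + 53*60) = 149 + (-68 + 3180) = 149 + 3112 = 3261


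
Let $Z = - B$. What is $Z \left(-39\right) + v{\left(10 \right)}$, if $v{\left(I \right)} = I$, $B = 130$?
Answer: $5080$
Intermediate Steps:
$Z = -130$ ($Z = \left(-1\right) 130 = -130$)
$Z \left(-39\right) + v{\left(10 \right)} = \left(-130\right) \left(-39\right) + 10 = 5070 + 10 = 5080$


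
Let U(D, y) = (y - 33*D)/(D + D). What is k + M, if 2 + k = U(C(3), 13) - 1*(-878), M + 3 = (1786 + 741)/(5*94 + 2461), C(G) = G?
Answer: 2519279/2931 ≈ 859.53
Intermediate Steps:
U(D, y) = (y - 33*D)/(2*D) (U(D, y) = (y - 33*D)/((2*D)) = (y - 33*D)*(1/(2*D)) = (y - 33*D)/(2*D))
M = -6266/2931 (M = -3 + (1786 + 741)/(5*94 + 2461) = -3 + 2527/(470 + 2461) = -3 + 2527/2931 = -6266/2931 ≈ -2.1378)
k = 2585/3 (k = -2 + ((½)*(13 - 33*3)/3 - 1*(-878)) = -2 + ((½)*(⅓)*(13 - 99) + 878) = -2 + ((½)*(⅓)*(-86) + 878) = -2 + (-43/3 + 878) = -2 + 2591/3 = 2585/3 ≈ 861.67)
k + M = 2585/3 - 6266/2931 = 2519279/2931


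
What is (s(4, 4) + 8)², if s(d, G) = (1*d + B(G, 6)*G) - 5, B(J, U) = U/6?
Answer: 121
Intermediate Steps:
B(J, U) = U/6 (B(J, U) = U*(⅙) = U/6)
s(d, G) = -5 + G + d (s(d, G) = (1*d + ((⅙)*6)*G) - 5 = (d + 1*G) - 5 = (d + G) - 5 = (G + d) - 5 = -5 + G + d)
(s(4, 4) + 8)² = ((-5 + 4 + 4) + 8)² = (3 + 8)² = 11² = 121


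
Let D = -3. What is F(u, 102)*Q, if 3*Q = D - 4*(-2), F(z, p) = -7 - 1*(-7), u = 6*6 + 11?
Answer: 0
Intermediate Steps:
u = 47 (u = 36 + 11 = 47)
F(z, p) = 0 (F(z, p) = -7 + 7 = 0)
Q = 5/3 (Q = (-3 - 4*(-2))/3 = (-3 + 8)/3 = (⅓)*5 = 5/3 ≈ 1.6667)
F(u, 102)*Q = 0*(5/3) = 0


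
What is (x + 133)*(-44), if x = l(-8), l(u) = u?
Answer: -5500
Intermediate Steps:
x = -8
(x + 133)*(-44) = (-8 + 133)*(-44) = 125*(-44) = -5500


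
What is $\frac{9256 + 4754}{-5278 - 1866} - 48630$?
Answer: $- \frac{173713365}{3572} \approx -48632.0$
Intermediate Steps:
$\frac{9256 + 4754}{-5278 - 1866} - 48630 = \frac{14010}{-7144} - 48630 = 14010 \left(- \frac{1}{7144}\right) - 48630 = - \frac{7005}{3572} - 48630 = - \frac{173713365}{3572}$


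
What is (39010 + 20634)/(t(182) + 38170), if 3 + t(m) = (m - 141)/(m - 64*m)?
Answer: 683878104/437622781 ≈ 1.5627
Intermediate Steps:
t(m) = -3 - (-141 + m)/(63*m) (t(m) = -3 + (m - 141)/(m - 64*m) = -3 + (-141 + m)/((-63*m)) = -3 + (-141 + m)*(-1/(63*m)) = -3 - (-141 + m)/(63*m))
(39010 + 20634)/(t(182) + 38170) = (39010 + 20634)/((1/63)*(141 - 190*182)/182 + 38170) = 59644/((1/63)*(1/182)*(141 - 34580) + 38170) = 59644/((1/63)*(1/182)*(-34439) + 38170) = 59644/(-34439/11466 + 38170) = 59644/(437622781/11466) = 59644*(11466/437622781) = 683878104/437622781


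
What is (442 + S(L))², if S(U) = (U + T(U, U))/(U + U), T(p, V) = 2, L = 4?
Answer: 3136441/16 ≈ 1.9603e+5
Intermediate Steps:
S(U) = (2 + U)/(2*U) (S(U) = (U + 2)/(U + U) = (2 + U)/((2*U)) = (2 + U)*(1/(2*U)) = (2 + U)/(2*U))
(442 + S(L))² = (442 + (½)*(2 + 4)/4)² = (442 + (½)*(¼)*6)² = (442 + ¾)² = (1771/4)² = 3136441/16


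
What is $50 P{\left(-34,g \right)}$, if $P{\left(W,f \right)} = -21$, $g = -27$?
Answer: $-1050$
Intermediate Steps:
$50 P{\left(-34,g \right)} = 50 \left(-21\right) = -1050$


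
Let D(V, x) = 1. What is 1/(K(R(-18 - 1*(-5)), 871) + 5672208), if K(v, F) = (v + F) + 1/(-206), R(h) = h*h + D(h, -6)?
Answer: 206/1168689293 ≈ 1.7627e-7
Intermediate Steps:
R(h) = 1 + h² (R(h) = h*h + 1 = h² + 1 = 1 + h²)
K(v, F) = -1/206 + F + v (K(v, F) = (F + v) - 1/206 = -1/206 + F + v)
1/(K(R(-18 - 1*(-5)), 871) + 5672208) = 1/((-1/206 + 871 + (1 + (-18 - 1*(-5))²)) + 5672208) = 1/((-1/206 + 871 + (1 + (-18 + 5)²)) + 5672208) = 1/((-1/206 + 871 + (1 + (-13)²)) + 5672208) = 1/((-1/206 + 871 + (1 + 169)) + 5672208) = 1/((-1/206 + 871 + 170) + 5672208) = 1/(214445/206 + 5672208) = 1/(1168689293/206) = 206/1168689293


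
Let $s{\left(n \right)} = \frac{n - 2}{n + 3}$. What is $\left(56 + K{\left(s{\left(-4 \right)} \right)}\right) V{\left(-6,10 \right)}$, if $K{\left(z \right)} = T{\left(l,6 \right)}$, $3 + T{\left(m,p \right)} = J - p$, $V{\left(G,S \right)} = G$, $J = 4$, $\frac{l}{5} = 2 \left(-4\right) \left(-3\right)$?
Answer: $-306$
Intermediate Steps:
$l = 120$ ($l = 5 \cdot 2 \left(-4\right) \left(-3\right) = 5 \left(\left(-8\right) \left(-3\right)\right) = 5 \cdot 24 = 120$)
$T{\left(m,p \right)} = 1 - p$ ($T{\left(m,p \right)} = -3 - \left(-4 + p\right) = 1 - p$)
$s{\left(n \right)} = \frac{-2 + n}{3 + n}$
$K{\left(z \right)} = -5$ ($K{\left(z \right)} = 1 - 6 = -5$)
$\left(56 + K{\left(s{\left(-4 \right)} \right)}\right) V{\left(-6,10 \right)} = \left(56 - 5\right) \left(-6\right) = 51 \left(-6\right) = -306$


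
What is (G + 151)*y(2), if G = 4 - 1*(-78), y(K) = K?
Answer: 466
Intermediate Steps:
G = 82 (G = 4 + 78 = 82)
(G + 151)*y(2) = (82 + 151)*2 = 233*2 = 466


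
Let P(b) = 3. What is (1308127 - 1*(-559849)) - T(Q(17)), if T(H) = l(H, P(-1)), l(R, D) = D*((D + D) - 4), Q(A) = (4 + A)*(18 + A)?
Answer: 1867970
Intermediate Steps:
l(R, D) = D*(-4 + 2*D) (l(R, D) = D*(2*D - 4) = D*(-4 + 2*D))
T(H) = 6 (T(H) = 2*3*(-2 + 3) = 2*3*1 = 6)
(1308127 - 1*(-559849)) - T(Q(17)) = (1308127 - 1*(-559849)) - 1*6 = (1308127 + 559849) - 6 = 1867976 - 6 = 1867970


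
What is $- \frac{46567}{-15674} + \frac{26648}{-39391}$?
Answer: $\frac{1416639945}{617414534} \approx 2.2945$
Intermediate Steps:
$- \frac{46567}{-15674} + \frac{26648}{-39391} = \left(-46567\right) \left(- \frac{1}{15674}\right) + 26648 \left(- \frac{1}{39391}\right) = \frac{46567}{15674} - \frac{26648}{39391} = \frac{1416639945}{617414534}$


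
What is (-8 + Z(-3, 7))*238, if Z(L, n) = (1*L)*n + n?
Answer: -5236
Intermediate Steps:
Z(L, n) = n + L*n (Z(L, n) = L*n + n = n + L*n)
(-8 + Z(-3, 7))*238 = (-8 + 7*(1 - 3))*238 = (-8 + 7*(-2))*238 = (-8 - 14)*238 = -22*238 = -5236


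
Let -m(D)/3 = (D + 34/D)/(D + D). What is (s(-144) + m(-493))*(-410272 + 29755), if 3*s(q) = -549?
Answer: 2007455104683/28594 ≈ 7.0205e+7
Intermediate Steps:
s(q) = -183 (s(q) = (1/3)*(-549) = -183)
m(D) = -3*(D + 34/D)/(2*D) (m(D) = -3*(D + 34/D)/(D + D) = -3*(D + 34/D)/(2*D))
(s(-144) + m(-493))*(-410272 + 29755) = (-183 + (-3/2 - 51/(-493)**2))*(-410272 + 29755) = (-183 + (-3/2 - 51*1/243049))*(-380517) = (-183 + (-3/2 - 3/14297))*(-380517) = (-183 - 42897/28594)*(-380517) = -5275599/28594*(-380517) = 2007455104683/28594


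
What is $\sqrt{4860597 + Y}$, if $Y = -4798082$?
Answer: $\sqrt{62515} \approx 250.03$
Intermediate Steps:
$\sqrt{4860597 + Y} = \sqrt{4860597 - 4798082} = \sqrt{62515}$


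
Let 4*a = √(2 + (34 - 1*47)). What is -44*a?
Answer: -11*I*√11 ≈ -36.483*I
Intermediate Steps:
a = I*√11/4 (a = √(2 + (34 - 1*47))/4 = √(2 + (34 - 47))/4 = √(2 - 13)/4 = √(-11)/4 = (I*√11)/4 = I*√11/4 ≈ 0.82916*I)
-44*a = -11*I*√11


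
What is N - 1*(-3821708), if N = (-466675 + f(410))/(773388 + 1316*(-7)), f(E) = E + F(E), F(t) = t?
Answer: 2920457066753/764176 ≈ 3.8217e+6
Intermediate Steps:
f(E) = 2*E (f(E) = E + E = 2*E)
N = -465855/764176 (N = (-466675 + 2*410)/(773388 + 1316*(-7)) = (-466675 + 820)/(773388 - 9212) = -465855/764176 ≈ -0.60962)
N - 1*(-3821708) = -465855/764176 - 1*(-3821708) = -465855/764176 + 3821708 = 2920457066753/764176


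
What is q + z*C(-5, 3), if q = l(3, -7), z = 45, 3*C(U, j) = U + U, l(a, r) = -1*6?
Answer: -156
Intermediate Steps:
l(a, r) = -6
C(U, j) = 2*U/3 (C(U, j) = (U + U)/3 = (2*U)/3 = 2*U/3)
q = -6
q + z*C(-5, 3) = -6 + 45*((⅔)*(-5)) = -6 + 45*(-10/3) = -6 - 150 = -156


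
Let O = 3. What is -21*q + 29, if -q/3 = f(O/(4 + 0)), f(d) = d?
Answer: 305/4 ≈ 76.250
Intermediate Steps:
q = -9/4 (q = -9/(4 + 0) = -9/4 ≈ -2.2500)
-21*q + 29 = -21*(-9/4) + 29 = 189/4 + 29 = 305/4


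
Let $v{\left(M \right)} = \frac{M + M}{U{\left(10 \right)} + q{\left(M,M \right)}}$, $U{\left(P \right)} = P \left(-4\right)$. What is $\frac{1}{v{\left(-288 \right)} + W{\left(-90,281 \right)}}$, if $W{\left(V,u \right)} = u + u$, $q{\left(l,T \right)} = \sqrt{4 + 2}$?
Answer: $\frac{229717}{132421018} - \frac{72 \sqrt{6}}{66210509} \approx 0.0017321$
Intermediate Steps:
$q{\left(l,T \right)} = \sqrt{6}$
$U{\left(P \right)} = - 4 P$
$W{\left(V,u \right)} = 2 u$
$v{\left(M \right)} = \frac{2 M}{-40 + \sqrt{6}}$ ($v{\left(M \right)} = \frac{M + M}{\left(-4\right) 10 + \sqrt{6}} = \frac{2 M}{-40 + \sqrt{6}}$)
$\frac{1}{v{\left(-288 \right)} + W{\left(-90,281 \right)}} = \frac{1}{\left(\left(- \frac{40}{797}\right) \left(-288\right) - - \frac{288 \sqrt{6}}{797}\right) + 2 \cdot 281} = \frac{1}{\left(\frac{11520}{797} + \frac{288 \sqrt{6}}{797}\right) + 562} = \frac{1}{\frac{459434}{797} + \frac{288 \sqrt{6}}{797}}$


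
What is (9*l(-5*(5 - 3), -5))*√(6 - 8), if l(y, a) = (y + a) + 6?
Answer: -81*I*√2 ≈ -114.55*I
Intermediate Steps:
l(y, a) = 6 + a + y (l(y, a) = (a + y) + 6 = 6 + a + y)
(9*l(-5*(5 - 3), -5))*√(6 - 8) = (9*(6 - 5 - 5*(5 - 3)))*√(6 - 8) = (9*(6 - 5 - 5*2))*√(-2) = (9*(6 - 5 - 10))*(I*√2) = (9*(-9))*(I*√2) = -81*I*√2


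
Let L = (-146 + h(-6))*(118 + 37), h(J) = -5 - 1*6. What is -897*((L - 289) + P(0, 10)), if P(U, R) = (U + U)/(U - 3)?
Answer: 22087728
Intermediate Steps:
h(J) = -11 (h(J) = -5 - 6 = -11)
P(U, R) = 2*U/(-3 + U) (P(U, R) = (2*U)/(-3 + U) = 2*U/(-3 + U))
L = -24335 (L = (-146 - 11)*(118 + 37) = -157*155 = -24335)
-897*((L - 289) + P(0, 10)) = -897*((-24335 - 289) + 2*0/(-3 + 0)) = -897*(-24624 + 2*0/(-3)) = -897*(-24624 + 2*0*(-⅓)) = -897*(-24624 + 0) = -897*(-24624) = 22087728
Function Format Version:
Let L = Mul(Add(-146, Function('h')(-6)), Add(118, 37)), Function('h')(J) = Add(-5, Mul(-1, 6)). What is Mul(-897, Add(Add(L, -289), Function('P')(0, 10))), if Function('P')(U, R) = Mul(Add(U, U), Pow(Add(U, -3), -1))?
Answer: 22087728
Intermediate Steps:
Function('h')(J) = -11 (Function('h')(J) = Add(-5, -6) = -11)
Function('P')(U, R) = Mul(2, U, Pow(Add(-3, U), -1)) (Function('P')(U, R) = Mul(Mul(2, U), Pow(Add(-3, U), -1)) = Mul(2, U, Pow(Add(-3, U), -1)))
L = -24335 (L = Mul(Add(-146, -11), Add(118, 37)) = Mul(-157, 155) = -24335)
Mul(-897, Add(Add(L, -289), Function('P')(0, 10))) = Mul(-897, Add(Add(-24335, -289), Mul(2, 0, Pow(Add(-3, 0), -1)))) = Mul(-897, Add(-24624, Mul(2, 0, Pow(-3, -1)))) = Mul(-897, Add(-24624, Mul(2, 0, Rational(-1, 3)))) = Mul(-897, Add(-24624, 0)) = Mul(-897, -24624) = 22087728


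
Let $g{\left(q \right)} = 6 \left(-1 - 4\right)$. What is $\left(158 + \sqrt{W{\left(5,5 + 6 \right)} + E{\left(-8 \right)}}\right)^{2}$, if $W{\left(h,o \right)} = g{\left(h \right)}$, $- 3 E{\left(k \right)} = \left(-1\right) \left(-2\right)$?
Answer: $\frac{74800}{3} + \frac{632 i \sqrt{69}}{3} \approx 24933.0 + 1749.9 i$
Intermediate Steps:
$g{\left(q \right)} = -30$ ($g{\left(q \right)} = 6 \left(-5\right) = -30$)
$E{\left(k \right)} = - \frac{2}{3}$ ($E{\left(k \right)} = - \frac{\left(-1\right) \left(-2\right)}{3} = \left(- \frac{1}{3}\right) 2 = - \frac{2}{3}$)
$W{\left(h,o \right)} = -30$
$\left(158 + \sqrt{W{\left(5,5 + 6 \right)} + E{\left(-8 \right)}}\right)^{2} = \left(158 + \sqrt{-30 - \frac{2}{3}}\right)^{2} = \left(158 + \sqrt{- \frac{92}{3}}\right)^{2} = \left(158 + \frac{2 i \sqrt{69}}{3}\right)^{2}$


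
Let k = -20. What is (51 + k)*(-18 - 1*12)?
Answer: -930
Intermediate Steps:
(51 + k)*(-18 - 1*12) = (51 - 20)*(-18 - 1*12) = 31*(-18 - 12) = 31*(-30) = -930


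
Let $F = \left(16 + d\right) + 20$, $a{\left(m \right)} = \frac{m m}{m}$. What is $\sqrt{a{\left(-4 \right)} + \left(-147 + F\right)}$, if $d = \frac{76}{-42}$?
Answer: $\frac{i \sqrt{51513}}{21} \approx 10.808 i$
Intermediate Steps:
$a{\left(m \right)} = m$ ($a{\left(m \right)} = \frac{m^{2}}{m} = m$)
$d = - \frac{38}{21}$ ($d = 76 \left(- \frac{1}{42}\right) = - \frac{38}{21} \approx -1.8095$)
$F = \frac{718}{21}$ ($F = \left(16 - \frac{38}{21}\right) + 20 = \frac{298}{21} + 20 = \frac{718}{21} \approx 34.19$)
$\sqrt{a{\left(-4 \right)} + \left(-147 + F\right)} = \sqrt{-4 + \left(-147 + \frac{718}{21}\right)} = \sqrt{-4 - \frac{2369}{21}} = \sqrt{- \frac{2453}{21}} = \frac{i \sqrt{51513}}{21}$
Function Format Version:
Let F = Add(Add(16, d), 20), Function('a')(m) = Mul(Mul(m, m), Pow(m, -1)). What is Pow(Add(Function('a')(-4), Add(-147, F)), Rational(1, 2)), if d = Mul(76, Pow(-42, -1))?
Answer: Mul(Rational(1, 21), I, Pow(51513, Rational(1, 2))) ≈ Mul(10.808, I)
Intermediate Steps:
Function('a')(m) = m (Function('a')(m) = Mul(Pow(m, 2), Pow(m, -1)) = m)
d = Rational(-38, 21) (d = Mul(76, Rational(-1, 42)) = Rational(-38, 21) ≈ -1.8095)
F = Rational(718, 21) (F = Add(Add(16, Rational(-38, 21)), 20) = Add(Rational(298, 21), 20) = Rational(718, 21) ≈ 34.190)
Pow(Add(Function('a')(-4), Add(-147, F)), Rational(1, 2)) = Pow(Add(-4, Add(-147, Rational(718, 21))), Rational(1, 2)) = Pow(Add(-4, Rational(-2369, 21)), Rational(1, 2)) = Pow(Rational(-2453, 21), Rational(1, 2)) = Mul(Rational(1, 21), I, Pow(51513, Rational(1, 2)))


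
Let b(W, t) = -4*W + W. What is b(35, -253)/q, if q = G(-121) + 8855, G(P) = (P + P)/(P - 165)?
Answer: -1365/115126 ≈ -0.011857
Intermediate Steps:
b(W, t) = -3*W
G(P) = 2*P/(-165 + P) (G(P) = (2*P)/(-165 + P) = 2*P/(-165 + P))
q = 115126/13 (q = 2*(-121)/(-165 - 121) + 8855 = 2*(-121)/(-286) + 8855 = 2*(-121)*(-1/286) + 8855 = 11/13 + 8855 = 115126/13 ≈ 8855.8)
b(35, -253)/q = (-3*35)/(115126/13) = -105*13/115126 = -1365/115126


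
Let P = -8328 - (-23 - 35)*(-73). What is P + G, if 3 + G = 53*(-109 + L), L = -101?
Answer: -23695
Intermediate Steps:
G = -11133 (G = -3 + 53*(-109 - 101) = -3 + 53*(-210) = -3 - 11130 = -11133)
P = -12562 (P = -8328 - (-58)*(-73) = -8328 - 1*4234 = -8328 - 4234 = -12562)
P + G = -12562 - 11133 = -23695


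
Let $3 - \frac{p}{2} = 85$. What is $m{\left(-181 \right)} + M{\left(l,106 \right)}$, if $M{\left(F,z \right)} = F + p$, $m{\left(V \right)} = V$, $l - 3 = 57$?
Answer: $-285$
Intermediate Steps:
$l = 60$ ($l = 3 + 57 = 60$)
$p = -164$ ($p = 6 - 170 = -164$)
$M{\left(F,z \right)} = -164 + F$ ($M{\left(F,z \right)} = F - 164 = -164 + F$)
$m{\left(-181 \right)} + M{\left(l,106 \right)} = -181 + \left(-164 + 60\right) = -181 - 104 = -285$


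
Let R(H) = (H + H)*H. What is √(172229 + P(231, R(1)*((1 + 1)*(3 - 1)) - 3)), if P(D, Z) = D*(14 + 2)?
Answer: 5*√7037 ≈ 419.43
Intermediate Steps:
R(H) = 2*H² (R(H) = (2*H)*H = 2*H²)
P(D, Z) = 16*D (P(D, Z) = D*16 = 16*D)
√(172229 + P(231, R(1)*((1 + 1)*(3 - 1)) - 3)) = √(172229 + 16*231) = √(172229 + 3696) = √175925 = 5*√7037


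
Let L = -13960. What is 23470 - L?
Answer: 37430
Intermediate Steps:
23470 - L = 23470 - 1*(-13960) = 23470 + 13960 = 37430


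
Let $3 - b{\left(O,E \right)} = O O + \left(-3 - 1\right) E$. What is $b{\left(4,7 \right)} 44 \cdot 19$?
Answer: $12540$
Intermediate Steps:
$b{\left(O,E \right)} = 3 - O^{2} + 4 E$ ($b{\left(O,E \right)} = 3 - \left(O O + \left(-3 - 1\right) E\right) = 3 - \left(O^{2} - 4 E\right) = 3 + \left(- O^{2} + 4 E\right) = 3 - O^{2} + 4 E$)
$b{\left(4,7 \right)} 44 \cdot 19 = \left(3 - 4^{2} + 4 \cdot 7\right) 44 \cdot 19 = \left(3 - 16 + 28\right) 44 \cdot 19 = 15 \cdot 44 \cdot 19 = 660 \cdot 19 = 12540$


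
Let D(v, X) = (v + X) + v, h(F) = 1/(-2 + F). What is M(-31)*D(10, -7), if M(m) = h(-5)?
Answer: -13/7 ≈ -1.8571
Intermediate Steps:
D(v, X) = X + 2*v (D(v, X) = (X + v) + v = X + 2*v)
M(m) = -⅐ (M(m) = 1/(-2 - 5) = 1/(-7) = -⅐)
M(-31)*D(10, -7) = -(-7 + 2*10)/7 = -(-7 + 20)/7 = -⅐*13 = -13/7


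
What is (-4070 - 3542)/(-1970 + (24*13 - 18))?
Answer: 1903/419 ≈ 4.5418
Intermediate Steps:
(-4070 - 3542)/(-1970 + (24*13 - 18)) = -7612/(-1970 + (312 - 18)) = -7612/(-1970 + 294) = -7612/(-1676) = -7612*(-1/1676) = 1903/419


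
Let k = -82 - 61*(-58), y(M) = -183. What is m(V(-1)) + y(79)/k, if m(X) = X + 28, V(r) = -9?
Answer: 21827/1152 ≈ 18.947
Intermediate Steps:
k = 3456 (k = -82 + 3538 = 3456)
m(X) = 28 + X
m(V(-1)) + y(79)/k = (28 - 9) - 183/3456 = 19 - 183*1/3456 = 19 - 61/1152 = 21827/1152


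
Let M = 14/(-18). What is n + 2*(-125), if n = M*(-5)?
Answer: -2215/9 ≈ -246.11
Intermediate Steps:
M = -7/9 (M = 14*(-1/18) = -7/9 ≈ -0.77778)
n = 35/9 (n = -7/9*(-5) = 35/9 ≈ 3.8889)
n + 2*(-125) = 35/9 + 2*(-125) = 35/9 - 250 = -2215/9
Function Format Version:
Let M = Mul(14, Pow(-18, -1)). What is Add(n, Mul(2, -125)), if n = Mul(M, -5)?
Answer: Rational(-2215, 9) ≈ -246.11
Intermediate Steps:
M = Rational(-7, 9) (M = Mul(14, Rational(-1, 18)) = Rational(-7, 9) ≈ -0.77778)
n = Rational(35, 9) (n = Mul(Rational(-7, 9), -5) = Rational(35, 9) ≈ 3.8889)
Add(n, Mul(2, -125)) = Add(Rational(35, 9), Mul(2, -125)) = Add(Rational(35, 9), -250) = Rational(-2215, 9)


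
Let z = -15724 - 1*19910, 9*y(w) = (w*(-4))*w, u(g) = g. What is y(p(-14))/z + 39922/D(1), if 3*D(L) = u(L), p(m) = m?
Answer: 19204837790/160353 ≈ 1.1977e+5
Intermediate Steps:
y(w) = -4*w²/9 (y(w) = ((w*(-4))*w)/9 = ((-4*w)*w)/9 = (-4*w²)/9 = -4*w²/9)
D(L) = L/3
z = -35634 (z = -15724 - 19910 = -35634)
y(p(-14))/z + 39922/D(1) = -4/9*(-14)²/(-35634) + 39922/(((⅓)*1)) = -4/9*196*(-1/35634) + 39922/(⅓) = -784/9*(-1/35634) + 39922*3 = 392/160353 + 119766 = 19204837790/160353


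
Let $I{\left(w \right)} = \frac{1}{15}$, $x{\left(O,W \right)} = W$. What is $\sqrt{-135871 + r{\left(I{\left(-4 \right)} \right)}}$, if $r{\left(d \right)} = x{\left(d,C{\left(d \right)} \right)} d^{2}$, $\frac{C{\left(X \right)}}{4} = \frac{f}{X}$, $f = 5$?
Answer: $\frac{i \sqrt{1222827}}{3} \approx 368.6 i$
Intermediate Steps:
$C{\left(X \right)} = \frac{20}{X}$ ($C{\left(X \right)} = 4 \frac{5}{X} = \frac{20}{X}$)
$I{\left(w \right)} = \frac{1}{15}$
$r{\left(d \right)} = 20 d$ ($r{\left(d \right)} = \frac{20}{d} d^{2} = 20 d$)
$\sqrt{-135871 + r{\left(I{\left(-4 \right)} \right)}} = \sqrt{-135871 + 20 \cdot \frac{1}{15}} = \sqrt{-135871 + \frac{4}{3}} = \sqrt{- \frac{407609}{3}} = \frac{i \sqrt{1222827}}{3}$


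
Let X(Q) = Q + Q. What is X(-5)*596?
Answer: -5960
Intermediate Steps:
X(Q) = 2*Q
X(-5)*596 = (2*(-5))*596 = -10*596 = -5960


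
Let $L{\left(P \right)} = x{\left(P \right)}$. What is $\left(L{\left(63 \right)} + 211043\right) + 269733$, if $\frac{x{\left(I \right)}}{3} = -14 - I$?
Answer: $480545$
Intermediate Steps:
$x{\left(I \right)} = -42 - 3 I$ ($x{\left(I \right)} = 3 \left(-14 - I\right) = -42 - 3 I$)
$L{\left(P \right)} = -42 - 3 P$
$\left(L{\left(63 \right)} + 211043\right) + 269733 = \left(\left(-42 - 189\right) + 211043\right) + 269733 = \left(-231 + 211043\right) + 269733 = 210812 + 269733 = 480545$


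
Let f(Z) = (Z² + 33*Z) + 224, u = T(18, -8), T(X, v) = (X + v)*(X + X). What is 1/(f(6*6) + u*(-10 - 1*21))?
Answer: -1/8452 ≈ -0.00011832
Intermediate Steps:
T(X, v) = 2*X*(X + v) (T(X, v) = (X + v)*(2*X) = 2*X*(X + v))
u = 360 (u = 2*18*(18 - 8) = 2*18*10 = 360)
f(Z) = 224 + Z² + 33*Z
1/(f(6*6) + u*(-10 - 1*21)) = 1/((224 + (6*6)² + 33*(6*6)) + 360*(-10 - 1*21)) = 1/((224 + 36² + 33*36) + 360*(-10 - 21)) = 1/((224 + 1296 + 1188) + 360*(-31)) = 1/(2708 - 11160) = 1/(-8452) = -1/8452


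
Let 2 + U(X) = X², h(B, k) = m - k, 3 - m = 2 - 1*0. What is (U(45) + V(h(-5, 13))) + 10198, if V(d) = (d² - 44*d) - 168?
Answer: 12725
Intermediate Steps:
m = 1 (m = 3 - (2 - 1*0) = 3 - (2 + 0) = 3 - 1*2 = 3 - 2 = 1)
h(B, k) = 1 - k
V(d) = -168 + d² - 44*d
U(X) = -2 + X²
(U(45) + V(h(-5, 13))) + 10198 = ((-2 + 45²) + (-168 + (1 - 1*13)² - 44*(1 - 1*13))) + 10198 = ((-2 + 2025) + (-168 + (1 - 13)² - 44*(1 - 13))) + 10198 = (2023 + (-168 + (-12)² - 44*(-12))) + 10198 = (2023 + (-168 + 144 + 528)) + 10198 = (2023 + 504) + 10198 = 2527 + 10198 = 12725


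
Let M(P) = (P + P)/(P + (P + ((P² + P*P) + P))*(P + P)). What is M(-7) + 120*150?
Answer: 3042002/169 ≈ 18000.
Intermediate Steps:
M(P) = 2*P/(P + 2*P*(2*P + 2*P²)) (M(P) = (2*P)/(P + (P + ((P² + P²) + P))*(2*P)) = (2*P)/(P + (P + (2*P² + P))*(2*P)) = (2*P)/(P + (P + (P + 2*P²))*(2*P)) = (2*P)/(P + (2*P + 2*P²)*(2*P)) = (2*P)/(P + 2*P*(2*P + 2*P²)) = 2*P/(P + 2*P*(2*P + 2*P²)))
M(-7) + 120*150 = 2/(1 + 4*(-7) + 4*(-7)²) + 120*150 = 2/(1 - 28 + 4*49) + 18000 = 2/(1 - 28 + 196) + 18000 = 2/169 + 18000 = 3042002/169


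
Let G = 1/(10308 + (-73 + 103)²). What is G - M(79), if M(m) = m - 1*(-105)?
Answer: -2062271/11208 ≈ -184.00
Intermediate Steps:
G = 1/11208 (G = 1/(10308 + 30²) = 1/(10308 + 900) = 1/11208 ≈ 8.9222e-5)
M(m) = 105 + m (M(m) = m + 105 = 105 + m)
G - M(79) = 1/11208 - (105 + 79) = 1/11208 - 1*184 = 1/11208 - 184 = -2062271/11208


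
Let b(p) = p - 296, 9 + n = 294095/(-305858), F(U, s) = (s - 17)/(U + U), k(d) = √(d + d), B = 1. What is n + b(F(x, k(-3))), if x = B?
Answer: -48090289/152929 + I*√6/2 ≈ -314.46 + 1.2247*I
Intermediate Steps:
x = 1
k(d) = √2*√d (k(d) = √(2*d) = √2*√d)
F(U, s) = (-17 + s)/(2*U) (F(U, s) = (-17 + s)/((2*U)) = (-17 + s)*(1/(2*U)) = (-17 + s)/(2*U))
n = -3046817/305858 (n = -9 + 294095/(-305858) = -9 + 294095*(-1/305858) = -9 - 294095/305858 = -3046817/305858 ≈ -9.9615)
b(p) = -296 + p
n + b(F(x, k(-3))) = -3046817/305858 + (-296 + (½)*(-17 + √2*√(-3))/1) = -3046817/305858 + (-296 + (½)*1*(-17 + √2*(I*√3))) = -3046817/305858 + (-296 + (½)*1*(-17 + I*√6)) = -3046817/305858 + (-296 + (-17/2 + I*√6/2)) = -3046817/305858 + (-609/2 + I*√6/2) = -48090289/152929 + I*√6/2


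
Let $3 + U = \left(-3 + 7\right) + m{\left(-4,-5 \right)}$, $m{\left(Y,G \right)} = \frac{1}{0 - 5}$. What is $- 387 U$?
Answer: $- \frac{1548}{5} \approx -309.6$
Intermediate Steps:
$m{\left(Y,G \right)} = - \frac{1}{5}$ ($m{\left(Y,G \right)} = \frac{1}{0 - 5} = \frac{1}{-5} = - \frac{1}{5}$)
$U = \frac{4}{5}$ ($U = -3 + \left(\left(-3 + 7\right) - \frac{1}{5}\right) = -3 + \left(4 - \frac{1}{5}\right) = -3 + \frac{19}{5} = \frac{4}{5} \approx 0.8$)
$- 387 U = \left(-387\right) \frac{4}{5} = - \frac{1548}{5}$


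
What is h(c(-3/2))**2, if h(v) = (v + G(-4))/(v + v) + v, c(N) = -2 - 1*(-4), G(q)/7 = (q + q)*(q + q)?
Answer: 52441/4 ≈ 13110.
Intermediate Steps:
G(q) = 28*q**2 (G(q) = 7*((q + q)*(q + q)) = 7*((2*q)*(2*q)) = 7*(4*q**2) = 28*q**2)
c(N) = 2 (c(N) = -2 + 4 = 2)
h(v) = v + (448 + v)/(2*v) (h(v) = (v + 28*(-4)**2)/(v + v) + v = (v + 28*16)/((2*v)) + v = (v + 448)*(1/(2*v)) + v = (448 + v)*(1/(2*v)) + v = (448 + v)/(2*v) + v = v + (448 + v)/(2*v))
h(c(-3/2))**2 = (1/2 + 2 + 224/2)**2 = (1/2 + 2 + 224*(1/2))**2 = (1/2 + 2 + 112)**2 = (229/2)**2 = 52441/4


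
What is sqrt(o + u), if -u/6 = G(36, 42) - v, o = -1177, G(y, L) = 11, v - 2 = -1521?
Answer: I*sqrt(10357) ≈ 101.77*I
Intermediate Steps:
v = -1519 (v = 2 - 1521 = -1519)
u = -9180 (u = -6*(11 - 1*(-1519)) = -6*(11 + 1519) = -6*1530 = -9180)
sqrt(o + u) = sqrt(-1177 - 9180) = sqrt(-10357) = I*sqrt(10357)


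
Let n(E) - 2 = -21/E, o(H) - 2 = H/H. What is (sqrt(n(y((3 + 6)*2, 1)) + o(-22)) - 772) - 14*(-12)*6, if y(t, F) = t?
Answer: 236 + sqrt(138)/6 ≈ 237.96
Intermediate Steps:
o(H) = 3 (o(H) = 2 + H/H = 2 + 1 = 3)
n(E) = 2 - 21/E
(sqrt(n(y((3 + 6)*2, 1)) + o(-22)) - 772) - 14*(-12)*6 = (sqrt((2 - 21*1/(2*(3 + 6))) + 3) - 772) - 14*(-12)*6 = (sqrt((2 - 21/(9*2)) + 3) - 772) + 168*6 = (sqrt((2 - 21/18) + 3) - 772) + 1008 = (sqrt((2 - 21*1/18) + 3) - 772) + 1008 = (sqrt((2 - 7/6) + 3) - 772) + 1008 = (sqrt(5/6 + 3) - 772) + 1008 = (sqrt(23/6) - 772) + 1008 = (sqrt(138)/6 - 772) + 1008 = (-772 + sqrt(138)/6) + 1008 = 236 + sqrt(138)/6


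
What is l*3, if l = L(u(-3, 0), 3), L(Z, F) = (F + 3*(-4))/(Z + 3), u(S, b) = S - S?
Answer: -9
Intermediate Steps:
u(S, b) = 0
L(Z, F) = (-12 + F)/(3 + Z) (L(Z, F) = (F - 12)/(3 + Z) = (-12 + F)/(3 + Z))
l = -3 (l = (-12 + 3)/(3 + 0) = -9/3 = (⅓)*(-9) = -3)
l*3 = -3*3 = -9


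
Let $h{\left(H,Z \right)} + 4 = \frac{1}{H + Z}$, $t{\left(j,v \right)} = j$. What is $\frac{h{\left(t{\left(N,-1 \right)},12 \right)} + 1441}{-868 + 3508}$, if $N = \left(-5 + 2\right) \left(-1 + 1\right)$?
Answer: $\frac{3449}{6336} \approx 0.54435$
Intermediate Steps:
$N = 0$ ($N = \left(-3\right) 0 = 0$)
$h{\left(H,Z \right)} = -4 + \frac{1}{H + Z}$
$\frac{h{\left(t{\left(N,-1 \right)},12 \right)} + 1441}{-868 + 3508} = \frac{\frac{1 - 0 - 48}{0 + 12} + 1441}{-868 + 3508} = \frac{\frac{1 + 0 - 48}{12} + 1441}{2640} = \left(\frac{1}{12} \left(-47\right) + 1441\right) \frac{1}{2640} = \left(- \frac{47}{12} + 1441\right) \frac{1}{2640} = \frac{17245}{12} \cdot \frac{1}{2640} = \frac{3449}{6336}$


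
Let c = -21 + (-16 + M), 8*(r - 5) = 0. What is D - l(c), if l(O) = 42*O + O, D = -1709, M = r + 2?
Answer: -419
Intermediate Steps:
r = 5 (r = 5 + (⅛)*0 = 5 + 0 = 5)
M = 7 (M = 5 + 2 = 7)
c = -30 (c = -21 + (-16 + 7) = -21 - 9 = -30)
l(O) = 43*O
D - l(c) = -1709 - 43*(-30) = -1709 - 1*(-1290) = -1709 + 1290 = -419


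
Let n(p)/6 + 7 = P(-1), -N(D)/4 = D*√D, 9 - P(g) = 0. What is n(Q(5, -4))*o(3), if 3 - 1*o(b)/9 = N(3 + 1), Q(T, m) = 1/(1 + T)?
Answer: 3780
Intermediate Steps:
P(g) = 9 (P(g) = 9 - 1*0 = 9 + 0 = 9)
N(D) = -4*D^(3/2) (N(D) = -4*D*√D = -4*D^(3/2))
o(b) = 315 (o(b) = 27 - (-36)*(3 + 1)^(3/2) = 27 - (-36)*4^(3/2) = 27 - (-36)*8 = 27 - 9*(-32) = 27 + 288 = 315)
n(p) = 12 (n(p) = -42 + 6*9 = -42 + 54 = 12)
n(Q(5, -4))*o(3) = 12*315 = 3780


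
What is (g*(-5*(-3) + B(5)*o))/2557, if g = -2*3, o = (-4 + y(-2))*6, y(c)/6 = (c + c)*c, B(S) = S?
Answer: -8010/2557 ≈ -3.1326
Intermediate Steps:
y(c) = 12*c² (y(c) = 6*((c + c)*c) = 6*((2*c)*c) = 6*(2*c²) = 12*c²)
o = 264 (o = (-4 + 12*(-2)²)*6 = (-4 + 12*4)*6 = (-4 + 48)*6 = 44*6 = 264)
g = -6
(g*(-5*(-3) + B(5)*o))/2557 = -6*(-5*(-3) + 5*264)/2557 = -6*(15 + 1320)*(1/2557) = -6*1335*(1/2557) = -8010*1/2557 = -8010/2557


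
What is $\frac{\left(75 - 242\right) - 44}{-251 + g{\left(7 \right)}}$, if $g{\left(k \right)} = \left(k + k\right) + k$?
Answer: $\frac{211}{230} \approx 0.91739$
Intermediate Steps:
$g{\left(k \right)} = 3 k$ ($g{\left(k \right)} = 2 k + k = 3 k$)
$\frac{\left(75 - 242\right) - 44}{-251 + g{\left(7 \right)}} = \frac{\left(75 - 242\right) - 44}{-251 + 3 \cdot 7} = \frac{\left(75 - 242\right) - 44}{-251 + 21} = \frac{-167 - 44}{-230} = \left(-211\right) \left(- \frac{1}{230}\right) = \frac{211}{230}$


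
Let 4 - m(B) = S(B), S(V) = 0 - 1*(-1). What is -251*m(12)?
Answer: -753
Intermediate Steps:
S(V) = 1 (S(V) = 0 + 1 = 1)
m(B) = 3 (m(B) = 4 - 1*1 = 4 - 1 = 3)
-251*m(12) = -251*3 = -753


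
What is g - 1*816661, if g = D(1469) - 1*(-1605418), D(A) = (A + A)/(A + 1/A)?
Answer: 851055974578/1078981 ≈ 7.8876e+5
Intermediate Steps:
D(A) = 2*A/(A + 1/A) (D(A) = (2*A)/(A + 1/A) = 2*A/(A + 1/A))
g = 1732217677019/1078981 (g = 2*1469²/(1 + 1469²) - 1*(-1605418) = 2*2157961/(1 + 2157961) + 1605418 = 2*2157961/2157962 + 1605418 = 2*2157961*(1/2157962) + 1605418 = 2157961/1078981 + 1605418 = 1732217677019/1078981 ≈ 1.6054e+6)
g - 1*816661 = 1732217677019/1078981 - 1*816661 = 1732217677019/1078981 - 816661 = 851055974578/1078981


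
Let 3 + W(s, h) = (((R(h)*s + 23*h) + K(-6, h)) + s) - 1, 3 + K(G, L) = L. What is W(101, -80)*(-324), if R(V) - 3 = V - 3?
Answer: 3209544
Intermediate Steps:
K(G, L) = -3 + L
R(V) = V (R(V) = 3 + (V - 3) = 3 + (-3 + V) = V)
W(s, h) = -7 + s + 24*h + h*s (W(s, h) = -3 + ((((h*s + 23*h) + (-3 + h)) + s) - 1) = -3 + ((((23*h + h*s) + (-3 + h)) + s) - 1) = -3 + (((-3 + 24*h + h*s) + s) - 1) = -3 + ((-3 + s + 24*h + h*s) - 1) = -3 + (-4 + s + 24*h + h*s) = -7 + s + 24*h + h*s)
W(101, -80)*(-324) = (-7 + 101 + 24*(-80) - 80*101)*(-324) = (-7 + 101 - 1920 - 8080)*(-324) = -9906*(-324) = 3209544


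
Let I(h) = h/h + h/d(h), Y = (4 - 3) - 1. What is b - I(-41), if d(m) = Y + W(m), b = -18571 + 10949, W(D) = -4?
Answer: -30533/4 ≈ -7633.3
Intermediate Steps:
Y = 0 (Y = 1 - 1 = 0)
b = -7622
d(m) = -4 (d(m) = 0 - 4 = -4)
I(h) = 1 - h/4 (I(h) = h/h + h/(-4) = 1 + h*(-¼) = 1 - h/4)
b - I(-41) = -7622 - (1 - ¼*(-41)) = -7622 - (1 + 41/4) = -7622 - 1*45/4 = -7622 - 45/4 = -30533/4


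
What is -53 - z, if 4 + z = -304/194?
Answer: -4601/97 ≈ -47.433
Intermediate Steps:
z = -540/97 (z = -4 - 304/194 = -4 - 304*1/194 = -4 - 152/97 = -540/97 ≈ -5.5670)
-53 - z = -53 - 1*(-540/97) = -53 + 540/97 = -4601/97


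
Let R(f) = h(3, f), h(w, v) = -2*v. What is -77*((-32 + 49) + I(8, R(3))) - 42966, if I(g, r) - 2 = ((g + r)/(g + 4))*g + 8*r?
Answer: -122507/3 ≈ -40836.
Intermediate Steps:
R(f) = -2*f
I(g, r) = 2 + 8*r + g*(g + r)/(4 + g) (I(g, r) = 2 + (((g + r)/(g + 4))*g + 8*r) = 2 + (((g + r)/(4 + g))*g + 8*r) = 2 + (g*(g + r)/(4 + g) + 8*r) = 2 + (8*r + g*(g + r)/(4 + g)) = 2 + 8*r + g*(g + r)/(4 + g))
-77*((-32 + 49) + I(8, R(3))) - 42966 = -77*((-32 + 49) + (8 + 8² + 2*8 + 32*(-2*3) + 9*8*(-2*3))/(4 + 8)) - 42966 = -77*(17 + (8 + 64 + 16 + 32*(-6) + 9*8*(-6))/12) - 42966 = -77*(17 + (8 + 64 + 16 - 192 - 432)/12) - 42966 = -77*(17 + (1/12)*(-536)) - 42966 = -77*(17 - 134/3) - 42966 = -77*(-83/3) - 42966 = 6391/3 - 42966 = -122507/3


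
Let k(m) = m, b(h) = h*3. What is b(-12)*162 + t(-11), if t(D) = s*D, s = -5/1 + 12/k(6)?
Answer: -5799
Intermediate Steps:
b(h) = 3*h
s = -3 (s = -5/1 + 12/6 = -5*1 + 12*(1/6) = -5 + 2 = -3)
t(D) = -3*D
b(-12)*162 + t(-11) = (3*(-12))*162 - 3*(-11) = -36*162 + 33 = -5832 + 33 = -5799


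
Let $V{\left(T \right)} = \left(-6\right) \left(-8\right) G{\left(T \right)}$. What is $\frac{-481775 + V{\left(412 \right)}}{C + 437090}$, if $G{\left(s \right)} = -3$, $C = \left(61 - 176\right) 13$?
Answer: $- \frac{481919}{435595} \approx -1.1063$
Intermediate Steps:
$C = -1495$ ($C = \left(-115\right) 13 = -1495$)
$V{\left(T \right)} = -144$ ($V{\left(T \right)} = \left(-6\right) \left(-8\right) \left(-3\right) = 48 \left(-3\right) = -144$)
$\frac{-481775 + V{\left(412 \right)}}{C + 437090} = \frac{-481775 - 144}{-1495 + 437090} = - \frac{481919}{435595}$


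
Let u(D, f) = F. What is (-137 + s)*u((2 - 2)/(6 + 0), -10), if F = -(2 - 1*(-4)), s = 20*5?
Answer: 222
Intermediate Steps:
s = 100
F = -6 (F = -(2 + 4) = -1*6 = -6)
u(D, f) = -6
(-137 + s)*u((2 - 2)/(6 + 0), -10) = (-137 + 100)*(-6) = -37*(-6) = 222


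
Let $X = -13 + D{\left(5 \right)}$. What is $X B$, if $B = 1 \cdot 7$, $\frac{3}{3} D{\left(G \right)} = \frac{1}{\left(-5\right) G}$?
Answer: $- \frac{2282}{25} \approx -91.28$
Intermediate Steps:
$D{\left(G \right)} = - \frac{1}{5 G}$ ($D{\left(G \right)} = \frac{1}{\left(-5\right) G} = - \frac{1}{5 G}$)
$X = - \frac{326}{25}$ ($X = -13 - \frac{1}{5 \cdot 5} = -13 - \frac{1}{25} = - \frac{326}{25} \approx -13.04$)
$B = 7$
$X B = \left(- \frac{326}{25}\right) 7 = - \frac{2282}{25}$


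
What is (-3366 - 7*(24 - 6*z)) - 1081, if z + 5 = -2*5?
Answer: -5245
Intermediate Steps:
z = -15 (z = -5 - 2*5 = -5 - 10 = -15)
(-3366 - 7*(24 - 6*z)) - 1081 = (-3366 - 7*(24 - 6*(-15))) - 1081 = (-3366 - 7*(24 + 90)) - 1081 = (-3366 - 7*114) - 1081 = (-3366 - 798) - 1081 = -4164 - 1081 = -5245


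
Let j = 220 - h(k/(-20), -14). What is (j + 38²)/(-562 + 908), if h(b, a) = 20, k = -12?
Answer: 822/173 ≈ 4.7514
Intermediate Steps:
j = 200 (j = 220 - 1*20 = 220 - 20 = 200)
(j + 38²)/(-562 + 908) = (200 + 38²)/(-562 + 908) = (200 + 1444)/346 = (1/346)*1644 = 822/173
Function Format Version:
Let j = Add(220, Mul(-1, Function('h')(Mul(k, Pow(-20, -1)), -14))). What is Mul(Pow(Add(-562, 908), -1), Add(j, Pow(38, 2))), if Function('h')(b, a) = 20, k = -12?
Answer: Rational(822, 173) ≈ 4.7514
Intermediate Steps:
j = 200 (j = Add(220, Mul(-1, 20)) = Add(220, -20) = 200)
Mul(Pow(Add(-562, 908), -1), Add(j, Pow(38, 2))) = Mul(Pow(Add(-562, 908), -1), Add(200, Pow(38, 2))) = Mul(Pow(346, -1), Add(200, 1444)) = Mul(Rational(1, 346), 1644) = Rational(822, 173)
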